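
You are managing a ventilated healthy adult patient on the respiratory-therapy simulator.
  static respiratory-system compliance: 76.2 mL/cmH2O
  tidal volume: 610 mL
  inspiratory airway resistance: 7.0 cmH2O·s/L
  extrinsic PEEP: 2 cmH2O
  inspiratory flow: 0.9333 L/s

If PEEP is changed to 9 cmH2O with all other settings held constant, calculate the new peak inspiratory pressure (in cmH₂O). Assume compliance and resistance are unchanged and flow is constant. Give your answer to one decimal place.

23.5

PIP = Vt/C + R·V̇ + PEEP (constant-flow equation of motion).
Only the baseline term changes: ΔPIP = ΔPEEP = 9 − 2 = 7.0 cmH2O.
Original PIP = 610/76.2 + 7.0×0.9333 + 2 = 16.538 cmH2O; new PIP = 16.538 + (7.0) = 23.538 cmH2O.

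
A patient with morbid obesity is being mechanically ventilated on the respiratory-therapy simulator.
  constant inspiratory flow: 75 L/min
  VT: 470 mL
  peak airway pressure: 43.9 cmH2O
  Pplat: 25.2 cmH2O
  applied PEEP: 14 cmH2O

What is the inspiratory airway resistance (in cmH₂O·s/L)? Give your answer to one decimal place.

15.0

Flow: 75 L/min ÷ 60 = 1.25 L/s.
Raw = (PIP − Pplat) / flow = (43.9 − 25.2) / 1.25 = 18.7 / 1.25 = 14.96 cmH2O·s/L.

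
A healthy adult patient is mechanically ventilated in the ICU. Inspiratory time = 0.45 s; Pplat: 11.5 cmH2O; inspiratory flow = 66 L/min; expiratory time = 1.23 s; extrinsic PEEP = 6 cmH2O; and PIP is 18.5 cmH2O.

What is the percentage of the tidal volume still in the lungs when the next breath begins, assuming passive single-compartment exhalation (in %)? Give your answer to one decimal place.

11.7

Flow: 66 L/min ÷ 60 = 1.1 L/s.
Vt = flow × Ti = 1.1 L/s × 0.45 s × 1000 mL/L = 495.0 mL.
R = (PIP − Pplat)/V̇ = (18.5 − 11.5) / 1.1 = 7.0/1.1 = 6.364 cmH2O·s/L.
C = Vt/(Pplat − PEEP) = 495.0 / (11.5 − 6) = 495.0/5.5 = 90.0 mL/cmH2O.
τ = R × C = 6.364 × 0.09 L/cmH2O = 0.5728 s.
Fraction remaining at end-expiration = e^(−Te/τ) = e^(−1.23/0.5728) = 0.1168 → 11.68%.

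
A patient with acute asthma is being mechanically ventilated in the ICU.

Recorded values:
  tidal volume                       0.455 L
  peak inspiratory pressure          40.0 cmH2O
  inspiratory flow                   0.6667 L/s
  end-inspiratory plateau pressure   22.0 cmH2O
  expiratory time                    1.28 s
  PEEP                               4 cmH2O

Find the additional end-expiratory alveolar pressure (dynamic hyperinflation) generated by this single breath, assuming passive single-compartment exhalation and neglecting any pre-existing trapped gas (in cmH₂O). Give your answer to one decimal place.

R = (PIP − Pplat)/V̇ = (40.0 − 22.0) / 0.6667 = 18.0/0.6667 = 26.999 cmH2O·s/L.
C = Vt/(Pplat − PEEP) = 455.0 / (22.0 − 4) = 455.0/18.0 = 25.278 mL/cmH2O.
τ = R × C = 26.999 × 0.02528 L/cmH2O = 0.6825 s.
Fraction remaining = e^(−Te/τ) = e^(−1.28/0.6825) = 0.1533; trapped volume = 455.0 × 0.1533 = 69.752 mL.
Additional alveolar pressure from trapping ≈ V_trapped / C = 69.752 / 25.278 = 2.759 cmH2O.

2.8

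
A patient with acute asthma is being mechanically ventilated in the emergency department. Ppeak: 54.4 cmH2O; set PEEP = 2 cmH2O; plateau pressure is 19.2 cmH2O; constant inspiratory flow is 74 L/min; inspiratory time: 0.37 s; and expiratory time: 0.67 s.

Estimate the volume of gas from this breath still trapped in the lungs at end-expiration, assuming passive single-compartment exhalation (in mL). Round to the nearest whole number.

188

Flow: 74 L/min ÷ 60 = 1.2333 L/s.
Vt = flow × Ti = 1.2333 L/s × 0.37 s × 1000 mL/L = 456.32 mL.
R = (PIP − Pplat)/V̇ = (54.4 − 19.2) / 1.2333 = 35.2/1.2333 = 28.541 cmH2O·s/L.
C = Vt/(Pplat − PEEP) = 456.32 / (19.2 − 2) = 456.32/17.2 = 26.53 mL/cmH2O.
τ = R × C = 28.541 × 0.02653 L/cmH2O = 0.7572 s.
Fraction remaining = e^(−Te/τ) = e^(−0.67/0.7572) = 0.4128.
Trapped volume = 456.32 × 0.4128 = 188.37 mL.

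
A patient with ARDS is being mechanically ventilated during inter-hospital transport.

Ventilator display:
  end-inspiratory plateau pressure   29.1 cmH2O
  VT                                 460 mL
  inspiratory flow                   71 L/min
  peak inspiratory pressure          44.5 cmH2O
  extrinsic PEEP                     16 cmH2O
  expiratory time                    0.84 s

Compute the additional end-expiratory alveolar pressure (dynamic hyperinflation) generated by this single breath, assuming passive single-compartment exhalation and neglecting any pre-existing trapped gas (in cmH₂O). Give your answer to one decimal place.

Flow: 71 L/min ÷ 60 = 1.1833 L/s.
R = (PIP − Pplat)/V̇ = (44.5 − 29.1) / 1.1833 = 15.4/1.1833 = 13.014 cmH2O·s/L.
C = Vt/(Pplat − PEEP) = 460.0 / (29.1 − 16) = 460.0/13.1 = 35.115 mL/cmH2O.
τ = R × C = 13.014 × 0.03512 L/cmH2O = 0.4571 s.
Fraction remaining = e^(−Te/τ) = e^(−0.84/0.4571) = 0.1592; trapped volume = 460.0 × 0.1592 = 73.232 mL.
Additional alveolar pressure from trapping ≈ V_trapped / C = 73.232 / 35.115 = 2.085 cmH2O.

2.1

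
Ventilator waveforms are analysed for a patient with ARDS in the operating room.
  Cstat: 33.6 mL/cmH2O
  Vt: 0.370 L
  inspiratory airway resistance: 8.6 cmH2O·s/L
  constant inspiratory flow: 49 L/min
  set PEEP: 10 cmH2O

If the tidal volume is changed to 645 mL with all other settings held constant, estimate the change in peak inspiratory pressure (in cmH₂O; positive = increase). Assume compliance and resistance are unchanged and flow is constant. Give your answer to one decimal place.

8.2

PIP = Vt/C + R·V̇ + PEEP (constant-flow equation of motion).
Only the elastic term changes: ΔPIP = ΔVt / C = (645 − 370) / 33.6 = 8.185 cmH2O.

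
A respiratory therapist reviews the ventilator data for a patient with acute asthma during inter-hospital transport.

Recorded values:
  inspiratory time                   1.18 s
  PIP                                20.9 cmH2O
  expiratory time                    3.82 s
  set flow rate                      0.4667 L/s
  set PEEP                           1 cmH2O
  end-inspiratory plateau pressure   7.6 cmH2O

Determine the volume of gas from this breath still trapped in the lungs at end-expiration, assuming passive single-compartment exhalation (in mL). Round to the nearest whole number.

110

Vt = flow × Ti = 0.4667 L/s × 1.18 s × 1000 mL/L = 550.71 mL.
R = (PIP − Pplat)/V̇ = (20.9 − 7.6) / 0.4667 = 13.3/0.4667 = 28.498 cmH2O·s/L.
C = Vt/(Pplat − PEEP) = 550.71 / (7.6 − 1) = 550.71/6.6 = 83.441 mL/cmH2O.
τ = R × C = 28.498 × 0.08344 L/cmH2O = 2.378 s.
Fraction remaining = e^(−Te/τ) = e^(−3.82/2.378) = 0.2006.
Trapped volume = 550.71 × 0.2006 = 110.47 mL.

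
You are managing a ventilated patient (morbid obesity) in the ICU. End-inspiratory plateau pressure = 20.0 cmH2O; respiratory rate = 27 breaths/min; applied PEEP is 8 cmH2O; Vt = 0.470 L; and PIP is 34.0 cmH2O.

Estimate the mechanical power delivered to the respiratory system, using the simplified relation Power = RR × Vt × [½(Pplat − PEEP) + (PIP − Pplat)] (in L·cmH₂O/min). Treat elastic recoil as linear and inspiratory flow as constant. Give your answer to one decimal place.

253.8

Per-breath work = Vt × [½(Pplat−PEEP) + (PIP−Pplat)] = 0.470 × [0.5×12.0 + 14.0] = 0.470 × 20.0 = 9.4 L·cmH2O.
Power = 27 × 9.4 = 253.8 L·cmH2O/min.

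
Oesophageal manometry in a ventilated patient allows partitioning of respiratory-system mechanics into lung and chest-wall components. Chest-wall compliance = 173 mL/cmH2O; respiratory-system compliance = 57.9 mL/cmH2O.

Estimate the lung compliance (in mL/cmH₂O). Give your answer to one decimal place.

87.0

1/CL = 1/Crs − 1/Ccw.
1/CL = 1/57.9 − 1/173 = 0.01149.
CL = 87.032 mL/cmH2O.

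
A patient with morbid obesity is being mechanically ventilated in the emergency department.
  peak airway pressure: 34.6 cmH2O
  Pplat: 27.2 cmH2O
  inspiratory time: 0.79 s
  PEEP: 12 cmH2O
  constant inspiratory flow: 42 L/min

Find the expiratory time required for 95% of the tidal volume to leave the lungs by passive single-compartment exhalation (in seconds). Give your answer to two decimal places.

Flow: 42 L/min ÷ 60 = 0.7 L/s.
Vt = flow × Ti = 0.7 L/s × 0.79 s × 1000 mL/L = 553.0 mL.
R = (PIP − Pplat)/V̇ = (34.6 − 27.2) / 0.7 = 7.4/0.7 = 10.571 cmH2O·s/L.
C = Vt/(Pplat − PEEP) = 553.0 / (27.2 − 12) = 553.0/15.2 = 36.382 mL/cmH2O.
τ = R × C = 10.571 × 0.03638 L/cmH2O = 0.3846 s.
t = −τ·ln(1 − 0.95) = −0.3846·ln(0.05) = 1.152 s.

1.15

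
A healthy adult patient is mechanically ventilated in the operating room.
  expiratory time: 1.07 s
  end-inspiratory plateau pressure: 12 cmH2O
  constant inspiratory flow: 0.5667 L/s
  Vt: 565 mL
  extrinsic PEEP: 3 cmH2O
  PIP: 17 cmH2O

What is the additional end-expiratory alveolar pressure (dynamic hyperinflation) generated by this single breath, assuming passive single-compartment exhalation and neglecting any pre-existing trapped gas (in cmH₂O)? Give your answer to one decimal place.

1.3

R = (PIP − Pplat)/V̇ = (17 − 12) / 0.5667 = 5.0/0.5667 = 8.823 cmH2O·s/L.
C = Vt/(Pplat − PEEP) = 565.0 / (12 − 3) = 565.0/9.0 = 62.778 mL/cmH2O.
τ = R × C = 8.823 × 0.06278 L/cmH2O = 0.5539 s.
Fraction remaining = e^(−Te/τ) = e^(−1.07/0.5539) = 0.1449; trapped volume = 565.0 × 0.1449 = 81.869 mL.
Additional alveolar pressure from trapping ≈ V_trapped / C = 81.869 / 62.778 = 1.304 cmH2O.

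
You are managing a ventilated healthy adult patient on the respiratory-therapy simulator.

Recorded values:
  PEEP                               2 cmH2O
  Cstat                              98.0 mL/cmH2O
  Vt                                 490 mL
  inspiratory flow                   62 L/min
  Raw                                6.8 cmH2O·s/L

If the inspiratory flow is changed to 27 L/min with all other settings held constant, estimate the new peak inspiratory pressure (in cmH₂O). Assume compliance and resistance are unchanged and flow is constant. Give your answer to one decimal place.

Flow: 62 L/min ÷ 60 = 1.0333 L/s.
New flow: 27 L/min ÷ 60 = 0.45 L/s.
PIP = Vt/C + R·V̇ + PEEP (constant-flow equation of motion).
Only the resistive term changes: ΔPIP = R × ΔV̇ = 6.8 × (0.45 − 1.0333) = 6.8 × -0.5833 = -3.966 cmH2O.
Original PIP = 490/98.0 + 6.8×1.0333 + 2 = 14.026 cmH2O; new PIP = 14.026 + (-3.966) = 10.06 cmH2O.

10.1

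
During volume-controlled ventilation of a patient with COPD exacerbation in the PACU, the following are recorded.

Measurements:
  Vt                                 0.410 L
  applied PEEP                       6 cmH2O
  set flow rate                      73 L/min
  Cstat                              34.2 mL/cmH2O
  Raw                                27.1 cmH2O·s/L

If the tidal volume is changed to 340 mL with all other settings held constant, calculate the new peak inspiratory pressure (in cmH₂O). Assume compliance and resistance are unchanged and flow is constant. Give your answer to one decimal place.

48.9

Flow: 73 L/min ÷ 60 = 1.2167 L/s.
PIP = Vt/C + R·V̇ + PEEP (constant-flow equation of motion).
Only the elastic term changes: ΔPIP = ΔVt / C = (340 − 410) / 34.2 = -2.047 cmH2O.
Original PIP = 410/34.2 + 27.1×1.2167 + 6 = 50.961 cmH2O; new PIP = 50.961 + (-2.047) = 48.914 cmH2O.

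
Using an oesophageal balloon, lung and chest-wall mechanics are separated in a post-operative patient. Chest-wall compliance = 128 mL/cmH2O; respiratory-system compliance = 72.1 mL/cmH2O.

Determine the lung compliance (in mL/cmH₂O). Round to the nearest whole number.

165

1/CL = 1/Crs − 1/Ccw.
1/CL = 1/72.1 − 1/128 = 0.006057.
CL = 165.1 mL/cmH2O.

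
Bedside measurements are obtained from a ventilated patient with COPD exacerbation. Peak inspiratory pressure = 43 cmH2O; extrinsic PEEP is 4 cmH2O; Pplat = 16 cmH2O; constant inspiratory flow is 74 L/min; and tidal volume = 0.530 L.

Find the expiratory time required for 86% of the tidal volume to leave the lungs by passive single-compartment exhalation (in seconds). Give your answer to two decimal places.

1.90

Flow: 74 L/min ÷ 60 = 1.2333 L/s.
R = (PIP − Pplat)/V̇ = (43 − 16) / 1.2333 = 27.0/1.2333 = 21.892 cmH2O·s/L.
C = Vt/(Pplat − PEEP) = 530.0 / (16 − 4) = 530.0/12.0 = 44.167 mL/cmH2O.
τ = R × C = 21.892 × 0.04417 L/cmH2O = 0.967 s.
t = −τ·ln(1 − 0.86) = −0.967·ln(0.14) = 1.901 s.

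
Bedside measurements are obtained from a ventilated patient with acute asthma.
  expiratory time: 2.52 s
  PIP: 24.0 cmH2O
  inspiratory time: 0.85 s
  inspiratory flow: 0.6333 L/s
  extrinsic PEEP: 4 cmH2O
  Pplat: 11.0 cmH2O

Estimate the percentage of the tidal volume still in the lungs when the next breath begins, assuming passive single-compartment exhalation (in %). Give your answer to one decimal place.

20.3

Vt = flow × Ti = 0.6333 L/s × 0.85 s × 1000 mL/L = 538.31 mL.
R = (PIP − Pplat)/V̇ = (24.0 − 11.0) / 0.6333 = 13.0/0.6333 = 20.527 cmH2O·s/L.
C = Vt/(Pplat − PEEP) = 538.31 / (11.0 − 4) = 538.31/7.0 = 76.901 mL/cmH2O.
τ = R × C = 20.527 × 0.0769 L/cmH2O = 1.579 s.
Fraction remaining at end-expiration = e^(−Te/τ) = e^(−2.52/1.579) = 0.2027 → 20.27%.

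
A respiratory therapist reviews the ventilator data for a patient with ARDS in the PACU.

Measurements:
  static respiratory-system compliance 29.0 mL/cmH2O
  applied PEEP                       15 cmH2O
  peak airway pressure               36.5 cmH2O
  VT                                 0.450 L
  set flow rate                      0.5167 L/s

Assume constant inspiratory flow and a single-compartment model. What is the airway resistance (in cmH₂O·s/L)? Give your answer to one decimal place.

11.6

Equation of motion (constant flow): PIP = Vt/C + R·V̇ + PEEP.
R·V̇ = PIP − Vt/C − PEEP = 36.5 − 450/29.0 − 15 = 36.5 − 15.517 − 15 = 5.983 cmH2O.
R = 5.983 / 0.5167 = 11.579 cmH2O·s/L.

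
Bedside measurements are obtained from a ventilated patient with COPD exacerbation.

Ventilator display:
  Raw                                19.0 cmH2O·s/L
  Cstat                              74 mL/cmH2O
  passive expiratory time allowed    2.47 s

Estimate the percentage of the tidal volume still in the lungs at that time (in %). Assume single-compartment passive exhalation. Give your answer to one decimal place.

τ = R × C = 19.0 × 74 mL/cmH2O = 19.0 × 0.074 L/cmH2O = 1.406 s.
Passive exhalation: V(t)/V₀ = e^(−t/τ) = e^(−2.47/1.406) = 0.1726.
Fraction remaining = 0.1726 → 17.26%.

17.3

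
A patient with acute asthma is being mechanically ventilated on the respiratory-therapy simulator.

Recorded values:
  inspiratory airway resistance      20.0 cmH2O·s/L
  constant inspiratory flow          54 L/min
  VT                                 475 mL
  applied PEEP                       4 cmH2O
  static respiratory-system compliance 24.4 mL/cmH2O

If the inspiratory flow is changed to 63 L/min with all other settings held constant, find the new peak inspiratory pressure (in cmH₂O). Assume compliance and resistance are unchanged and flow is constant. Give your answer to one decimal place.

44.5

Flow: 54 L/min ÷ 60 = 0.9 L/s.
New flow: 63 L/min ÷ 60 = 1.05 L/s.
PIP = Vt/C + R·V̇ + PEEP (constant-flow equation of motion).
Only the resistive term changes: ΔPIP = R × ΔV̇ = 20.0 × (1.05 − 0.9) = 20.0 × 0.15 = 3.0 cmH2O.
Original PIP = 475/24.4 + 20.0×0.9 + 4 = 41.467 cmH2O; new PIP = 41.467 + (3.0) = 44.467 cmH2O.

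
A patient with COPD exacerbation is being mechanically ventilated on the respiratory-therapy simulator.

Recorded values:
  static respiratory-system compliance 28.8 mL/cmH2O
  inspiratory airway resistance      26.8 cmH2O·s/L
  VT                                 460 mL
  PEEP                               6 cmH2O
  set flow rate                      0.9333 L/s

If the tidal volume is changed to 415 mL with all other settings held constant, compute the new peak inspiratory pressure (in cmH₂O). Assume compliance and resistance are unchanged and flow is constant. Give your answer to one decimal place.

45.4

PIP = Vt/C + R·V̇ + PEEP (constant-flow equation of motion).
Only the elastic term changes: ΔPIP = ΔVt / C = (415 − 460) / 28.8 = -1.563 cmH2O.
Original PIP = 460/28.8 + 26.8×0.9333 + 6 = 46.985 cmH2O; new PIP = 46.985 + (-1.563) = 45.422 cmH2O.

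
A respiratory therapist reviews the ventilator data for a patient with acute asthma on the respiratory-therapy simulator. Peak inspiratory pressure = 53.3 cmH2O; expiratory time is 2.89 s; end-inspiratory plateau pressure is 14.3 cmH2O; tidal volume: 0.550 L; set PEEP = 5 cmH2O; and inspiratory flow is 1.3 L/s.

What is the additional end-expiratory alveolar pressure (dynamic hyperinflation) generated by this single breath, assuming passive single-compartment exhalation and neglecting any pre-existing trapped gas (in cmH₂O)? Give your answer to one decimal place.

R = (PIP − Pplat)/V̇ = (53.3 − 14.3) / 1.3 = 39.0/1.3 = 30.0 cmH2O·s/L.
C = Vt/(Pplat − PEEP) = 550.0 / (14.3 − 5) = 550.0/9.3 = 59.14 mL/cmH2O.
τ = R × C = 30.0 × 0.05914 L/cmH2O = 1.774 s.
Fraction remaining = e^(−Te/τ) = e^(−2.89/1.774) = 0.1961; trapped volume = 550.0 × 0.1961 = 107.86 mL.
Additional alveolar pressure from trapping ≈ V_trapped / C = 107.86 / 59.14 = 1.824 cmH2O.

1.8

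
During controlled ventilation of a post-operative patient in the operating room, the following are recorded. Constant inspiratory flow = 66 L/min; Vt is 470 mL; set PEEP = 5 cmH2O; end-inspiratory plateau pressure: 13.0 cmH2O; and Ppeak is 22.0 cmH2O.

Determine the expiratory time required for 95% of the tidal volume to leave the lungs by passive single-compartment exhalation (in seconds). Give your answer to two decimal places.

1.44

Flow: 66 L/min ÷ 60 = 1.1 L/s.
R = (PIP − Pplat)/V̇ = (22.0 − 13.0) / 1.1 = 9.0/1.1 = 8.182 cmH2O·s/L.
C = Vt/(Pplat − PEEP) = 470.0 / (13.0 − 5) = 470.0/8.0 = 58.75 mL/cmH2O.
τ = R × C = 8.182 × 0.05875 L/cmH2O = 0.4807 s.
t = −τ·ln(1 − 0.95) = −0.4807·ln(0.05) = 1.44 s.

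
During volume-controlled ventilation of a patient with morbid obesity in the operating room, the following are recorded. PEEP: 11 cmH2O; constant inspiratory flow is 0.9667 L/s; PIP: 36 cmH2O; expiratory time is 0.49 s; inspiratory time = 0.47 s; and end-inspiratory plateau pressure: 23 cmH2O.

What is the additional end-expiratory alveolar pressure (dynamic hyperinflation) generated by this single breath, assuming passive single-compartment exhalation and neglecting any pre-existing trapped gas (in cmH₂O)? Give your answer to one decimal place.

Vt = flow × Ti = 0.9667 L/s × 0.47 s × 1000 mL/L = 454.35 mL.
R = (PIP − Pplat)/V̇ = (36 − 23) / 0.9667 = 13.0/0.9667 = 13.448 cmH2O·s/L.
C = Vt/(Pplat − PEEP) = 454.35 / (23 − 11) = 454.35/12.0 = 37.863 mL/cmH2O.
τ = R × C = 13.448 × 0.03786 L/cmH2O = 0.5091 s.
Fraction remaining = e^(−Te/τ) = e^(−0.49/0.5091) = 0.3819; trapped volume = 454.35 × 0.3819 = 173.52 mL.
Additional alveolar pressure from trapping ≈ V_trapped / C = 173.52 / 37.863 = 4.583 cmH2O.

4.6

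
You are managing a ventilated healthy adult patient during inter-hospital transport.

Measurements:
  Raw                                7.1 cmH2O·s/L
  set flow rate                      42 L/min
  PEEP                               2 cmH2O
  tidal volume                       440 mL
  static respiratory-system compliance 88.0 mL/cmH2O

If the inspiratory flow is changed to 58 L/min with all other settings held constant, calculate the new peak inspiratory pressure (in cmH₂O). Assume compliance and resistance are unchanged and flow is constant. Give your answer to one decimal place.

13.9

Flow: 42 L/min ÷ 60 = 0.7 L/s.
New flow: 58 L/min ÷ 60 = 0.9667 L/s.
PIP = Vt/C + R·V̇ + PEEP (constant-flow equation of motion).
Only the resistive term changes: ΔPIP = R × ΔV̇ = 7.1 × (0.9667 − 0.7) = 7.1 × 0.2667 = 1.894 cmH2O.
Original PIP = 440/88.0 + 7.1×0.7 + 2 = 11.97 cmH2O; new PIP = 11.97 + (1.894) = 13.864 cmH2O.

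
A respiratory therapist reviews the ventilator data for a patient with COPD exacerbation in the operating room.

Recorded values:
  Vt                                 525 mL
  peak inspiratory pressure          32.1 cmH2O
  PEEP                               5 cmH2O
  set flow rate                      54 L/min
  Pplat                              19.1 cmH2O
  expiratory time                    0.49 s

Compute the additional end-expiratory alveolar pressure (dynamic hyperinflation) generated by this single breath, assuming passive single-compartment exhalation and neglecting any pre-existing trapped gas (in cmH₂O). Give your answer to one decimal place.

5.7

Flow: 54 L/min ÷ 60 = 0.9 L/s.
R = (PIP − Pplat)/V̇ = (32.1 − 19.1) / 0.9 = 13.0/0.9 = 14.444 cmH2O·s/L.
C = Vt/(Pplat − PEEP) = 525.0 / (19.1 − 5) = 525.0/14.1 = 37.234 mL/cmH2O.
τ = R × C = 14.444 × 0.03723 L/cmH2O = 0.5378 s.
Fraction remaining = e^(−Te/τ) = e^(−0.49/0.5378) = 0.4021; trapped volume = 525.0 × 0.4021 = 211.1 mL.
Additional alveolar pressure from trapping ≈ V_trapped / C = 211.1 / 37.234 = 5.67 cmH2O.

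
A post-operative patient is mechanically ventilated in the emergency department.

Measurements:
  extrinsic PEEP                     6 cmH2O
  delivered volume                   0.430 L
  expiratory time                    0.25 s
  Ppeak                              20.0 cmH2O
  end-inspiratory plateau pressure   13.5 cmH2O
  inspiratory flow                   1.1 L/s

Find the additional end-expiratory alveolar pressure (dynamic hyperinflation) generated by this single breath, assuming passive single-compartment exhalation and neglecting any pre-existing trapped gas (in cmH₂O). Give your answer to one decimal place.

3.6

R = (PIP − Pplat)/V̇ = (20.0 − 13.5) / 1.1 = 6.5/1.1 = 5.909 cmH2O·s/L.
C = Vt/(Pplat − PEEP) = 430.0 / (13.5 − 6) = 430.0/7.5 = 57.333 mL/cmH2O.
τ = R × C = 5.909 × 0.05733 L/cmH2O = 0.3388 s.
Fraction remaining = e^(−Te/τ) = e^(−0.25/0.3388) = 0.4781; trapped volume = 430.0 × 0.4781 = 205.58 mL.
Additional alveolar pressure from trapping ≈ V_trapped / C = 205.58 / 57.333 = 3.586 cmH2O.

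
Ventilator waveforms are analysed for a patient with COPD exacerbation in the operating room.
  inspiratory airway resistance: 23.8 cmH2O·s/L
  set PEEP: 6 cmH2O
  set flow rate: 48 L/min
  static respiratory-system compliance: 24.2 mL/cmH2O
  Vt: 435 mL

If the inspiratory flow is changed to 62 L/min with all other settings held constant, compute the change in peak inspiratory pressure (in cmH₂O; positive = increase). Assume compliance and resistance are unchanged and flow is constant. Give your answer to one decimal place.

5.6

Flow: 48 L/min ÷ 60 = 0.8 L/s.
New flow: 62 L/min ÷ 60 = 1.0333 L/s.
PIP = Vt/C + R·V̇ + PEEP (constant-flow equation of motion).
Only the resistive term changes: ΔPIP = R × ΔV̇ = 23.8 × (1.0333 − 0.8) = 23.8 × 0.2333 = 5.553 cmH2O.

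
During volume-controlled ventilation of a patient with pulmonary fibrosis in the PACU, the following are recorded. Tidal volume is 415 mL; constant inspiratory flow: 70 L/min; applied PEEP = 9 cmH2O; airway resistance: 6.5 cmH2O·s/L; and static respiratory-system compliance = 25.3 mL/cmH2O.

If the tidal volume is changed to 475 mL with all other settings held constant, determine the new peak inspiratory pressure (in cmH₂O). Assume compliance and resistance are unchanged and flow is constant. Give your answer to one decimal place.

35.4

Flow: 70 L/min ÷ 60 = 1.1667 L/s.
PIP = Vt/C + R·V̇ + PEEP (constant-flow equation of motion).
Only the elastic term changes: ΔPIP = ΔVt / C = (475 − 415) / 25.3 = 2.372 cmH2O.
Original PIP = 415/25.3 + 6.5×1.1667 + 9 = 32.987 cmH2O; new PIP = 32.987 + (2.372) = 35.359 cmH2O.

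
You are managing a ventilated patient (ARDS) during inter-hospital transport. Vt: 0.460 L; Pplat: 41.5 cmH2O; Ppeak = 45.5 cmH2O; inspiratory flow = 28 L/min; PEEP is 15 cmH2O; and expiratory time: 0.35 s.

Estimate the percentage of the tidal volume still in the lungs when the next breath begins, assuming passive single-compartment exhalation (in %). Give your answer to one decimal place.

Flow: 28 L/min ÷ 60 = 0.4667 L/s.
R = (PIP − Pplat)/V̇ = (45.5 − 41.5) / 0.4667 = 4.0/0.4667 = 8.571 cmH2O·s/L.
C = Vt/(Pplat − PEEP) = 460.0 / (41.5 − 15) = 460.0/26.5 = 17.358 mL/cmH2O.
τ = R × C = 8.571 × 0.01736 L/cmH2O = 0.1488 s.
Fraction remaining at end-expiration = e^(−Te/τ) = e^(−0.35/0.1488) = 0.09516 → 9.516%.

9.5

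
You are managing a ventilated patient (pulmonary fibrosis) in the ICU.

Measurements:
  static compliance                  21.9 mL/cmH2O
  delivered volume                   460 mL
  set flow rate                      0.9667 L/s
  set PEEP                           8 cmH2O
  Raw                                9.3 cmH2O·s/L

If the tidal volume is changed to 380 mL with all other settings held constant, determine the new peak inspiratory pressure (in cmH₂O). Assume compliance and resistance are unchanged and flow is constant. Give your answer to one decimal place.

34.3

PIP = Vt/C + R·V̇ + PEEP (constant-flow equation of motion).
Only the elastic term changes: ΔPIP = ΔVt / C = (380 − 460) / 21.9 = -3.653 cmH2O.
Original PIP = 460/21.9 + 9.3×0.9667 + 8 = 37.995 cmH2O; new PIP = 37.995 + (-3.653) = 34.342 cmH2O.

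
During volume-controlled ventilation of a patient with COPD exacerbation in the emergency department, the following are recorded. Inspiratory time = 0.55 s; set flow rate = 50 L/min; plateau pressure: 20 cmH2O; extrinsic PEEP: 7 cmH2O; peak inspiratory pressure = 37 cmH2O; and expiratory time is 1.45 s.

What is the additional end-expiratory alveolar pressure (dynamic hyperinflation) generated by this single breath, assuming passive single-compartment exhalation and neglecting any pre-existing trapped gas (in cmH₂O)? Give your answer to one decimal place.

1.7

Flow: 50 L/min ÷ 60 = 0.8333 L/s.
Vt = flow × Ti = 0.8333 L/s × 0.55 s × 1000 mL/L = 458.32 mL.
R = (PIP − Pplat)/V̇ = (37 − 20) / 0.8333 = 17.0/0.8333 = 20.401 cmH2O·s/L.
C = Vt/(Pplat − PEEP) = 458.32 / (20 − 7) = 458.32/13.0 = 35.255 mL/cmH2O.
τ = R × C = 20.401 × 0.03526 L/cmH2O = 0.7193 s.
Fraction remaining = e^(−Te/τ) = e^(−1.45/0.7193) = 0.1332; trapped volume = 458.32 × 0.1332 = 61.048 mL.
Additional alveolar pressure from trapping ≈ V_trapped / C = 61.048 / 35.255 = 1.732 cmH2O.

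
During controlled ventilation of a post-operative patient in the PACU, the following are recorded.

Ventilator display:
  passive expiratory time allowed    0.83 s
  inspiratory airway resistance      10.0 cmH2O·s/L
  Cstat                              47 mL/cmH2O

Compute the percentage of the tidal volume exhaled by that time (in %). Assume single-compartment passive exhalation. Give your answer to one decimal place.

τ = R × C = 10.0 × 47 mL/cmH2O = 10.0 × 0.047 L/cmH2O = 0.47 s.
Passive exhalation: V(t)/V₀ = e^(−t/τ) = e^(−0.83/0.47) = 0.171.
Fraction exhaled = 1 − 0.171 = 0.829 → 82.9%.

82.9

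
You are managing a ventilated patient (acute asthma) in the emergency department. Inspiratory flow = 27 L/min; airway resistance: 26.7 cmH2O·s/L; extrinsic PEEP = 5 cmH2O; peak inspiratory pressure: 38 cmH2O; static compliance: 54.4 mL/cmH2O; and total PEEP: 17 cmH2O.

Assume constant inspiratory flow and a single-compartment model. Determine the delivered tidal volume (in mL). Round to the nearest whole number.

489

Flow: 27 L/min ÷ 60 = 0.45 L/s.
Total PEEP = 17 cmH2O (set 5 + intrinsic 12); this is the baseline alveolar pressure.
Equation of motion (constant flow): PIP = Vt/C + R·V̇ + PEEP.
Vt/C = PIP − R·V̇ − PEEP = 38 − 12.015 − 17 = 8.985 cmH2O.
Vt = C × 8.985 = 54.4 × 8.985 = 488.78 mL.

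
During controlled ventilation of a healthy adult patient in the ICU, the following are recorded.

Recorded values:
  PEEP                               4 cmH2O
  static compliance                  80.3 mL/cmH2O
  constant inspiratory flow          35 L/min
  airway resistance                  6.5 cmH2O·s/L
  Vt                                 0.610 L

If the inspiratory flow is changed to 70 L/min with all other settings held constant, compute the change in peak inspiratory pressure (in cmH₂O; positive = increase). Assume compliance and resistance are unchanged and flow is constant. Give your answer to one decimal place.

3.8

Flow: 35 L/min ÷ 60 = 0.5833 L/s.
New flow: 70 L/min ÷ 60 = 1.1667 L/s.
PIP = Vt/C + R·V̇ + PEEP (constant-flow equation of motion).
Only the resistive term changes: ΔPIP = R × ΔV̇ = 6.5 × (1.1667 − 0.5833) = 6.5 × 0.5834 = 3.792 cmH2O.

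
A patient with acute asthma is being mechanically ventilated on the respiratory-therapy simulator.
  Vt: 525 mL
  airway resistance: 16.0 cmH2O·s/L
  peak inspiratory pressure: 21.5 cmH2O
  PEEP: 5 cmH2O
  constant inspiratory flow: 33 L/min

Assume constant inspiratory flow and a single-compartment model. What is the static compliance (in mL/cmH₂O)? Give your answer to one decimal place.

68.2

Flow: 33 L/min ÷ 60 = 0.55 L/s.
Equation of motion (constant flow): PIP = Vt/C + R·V̇ + PEEP.
Vt/C = PIP − R·V̇ − PEEP = 21.5 − 16.0×0.55 − 5 = 21.5 − 8.8 − 5 = 7.7 cmH2O.
C = Vt / 7.7 = 525 / 7.7 = 68.182 mL/cmH2O.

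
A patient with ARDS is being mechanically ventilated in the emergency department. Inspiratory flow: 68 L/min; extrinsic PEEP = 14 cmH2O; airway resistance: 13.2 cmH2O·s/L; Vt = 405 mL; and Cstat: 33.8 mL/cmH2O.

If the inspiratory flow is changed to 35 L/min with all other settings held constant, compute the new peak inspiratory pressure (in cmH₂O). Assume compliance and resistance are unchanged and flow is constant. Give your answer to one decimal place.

Flow: 68 L/min ÷ 60 = 1.1333 L/s.
New flow: 35 L/min ÷ 60 = 0.5833 L/s.
PIP = Vt/C + R·V̇ + PEEP (constant-flow equation of motion).
Only the resistive term changes: ΔPIP = R × ΔV̇ = 13.2 × (0.5833 − 1.1333) = 13.2 × -0.55 = -7.26 cmH2O.
Original PIP = 405/33.8 + 13.2×1.1333 + 14 = 40.942 cmH2O; new PIP = 40.942 + (-7.26) = 33.682 cmH2O.

33.7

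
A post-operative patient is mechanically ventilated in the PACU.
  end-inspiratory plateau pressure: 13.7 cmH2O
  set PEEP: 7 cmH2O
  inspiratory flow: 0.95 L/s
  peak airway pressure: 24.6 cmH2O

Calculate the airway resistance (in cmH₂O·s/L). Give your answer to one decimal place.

11.5

Raw = (PIP − Pplat) / flow = (24.6 − 13.7) / 0.95 = 10.9 / 0.95 = 11.474 cmH2O·s/L.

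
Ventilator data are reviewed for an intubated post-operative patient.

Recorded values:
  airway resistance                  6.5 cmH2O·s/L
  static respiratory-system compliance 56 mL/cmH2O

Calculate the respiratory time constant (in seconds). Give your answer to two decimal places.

τ = R × C = 6.5 × 56 mL/cmH2O = 6.5 × 0.056 L/cmH2O = 0.364 s.

0.36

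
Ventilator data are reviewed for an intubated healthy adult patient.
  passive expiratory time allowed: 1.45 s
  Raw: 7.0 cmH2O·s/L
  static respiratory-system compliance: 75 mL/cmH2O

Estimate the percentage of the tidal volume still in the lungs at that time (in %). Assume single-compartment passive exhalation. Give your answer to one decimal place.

τ = R × C = 7.0 × 75 mL/cmH2O = 7.0 × 0.075 L/cmH2O = 0.525 s.
Passive exhalation: V(t)/V₀ = e^(−t/τ) = e^(−1.45/0.525) = 0.06317.
Fraction remaining = 0.06317 → 6.317%.

6.3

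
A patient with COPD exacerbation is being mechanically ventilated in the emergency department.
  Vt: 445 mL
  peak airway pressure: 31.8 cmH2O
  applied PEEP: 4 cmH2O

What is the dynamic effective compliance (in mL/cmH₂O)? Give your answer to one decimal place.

Dynamic compliance = Vt / (PIP − PEEP) = 445 / (31.8 − 4) = 445 / 27.8 = 16.007 mL/cmH2O.

16.0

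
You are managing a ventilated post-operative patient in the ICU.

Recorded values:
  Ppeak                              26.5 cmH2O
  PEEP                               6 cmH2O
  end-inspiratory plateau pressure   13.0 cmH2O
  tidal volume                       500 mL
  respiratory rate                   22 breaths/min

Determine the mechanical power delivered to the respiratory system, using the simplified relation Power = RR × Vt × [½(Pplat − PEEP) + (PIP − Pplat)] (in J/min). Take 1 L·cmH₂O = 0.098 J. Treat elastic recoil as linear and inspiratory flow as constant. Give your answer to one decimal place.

18.3

Per-breath work = Vt × [½(Pplat−PEEP) + (PIP−Pplat)] = 0.500 × [0.5×7.0 + 13.5] = 0.500 × 17.0 = 8.5 L·cmH2O.
Power = 22 × 8.5 = 187.0 L·cmH2O/min.
× 0.098 J/(L·cmH2O) → 18.326 J/min.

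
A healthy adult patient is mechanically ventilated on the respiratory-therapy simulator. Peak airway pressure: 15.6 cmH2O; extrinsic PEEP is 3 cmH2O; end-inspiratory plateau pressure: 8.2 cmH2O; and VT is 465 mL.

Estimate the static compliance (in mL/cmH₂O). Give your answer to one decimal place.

Cstat = Vt / (Pplat − PEEP) = 465 / (8.2 − 3) = 465 / 5.2 = 89.423 mL/cmH2O.

89.4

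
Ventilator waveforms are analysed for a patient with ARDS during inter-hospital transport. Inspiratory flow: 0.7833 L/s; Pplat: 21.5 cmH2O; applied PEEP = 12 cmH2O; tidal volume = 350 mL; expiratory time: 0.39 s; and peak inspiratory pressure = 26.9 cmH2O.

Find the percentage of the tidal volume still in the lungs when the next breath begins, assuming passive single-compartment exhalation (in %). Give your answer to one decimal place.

R = (PIP − Pplat)/V̇ = (26.9 − 21.5) / 0.7833 = 5.4/0.7833 = 6.894 cmH2O·s/L.
C = Vt/(Pplat − PEEP) = 350.0 / (21.5 − 12) = 350.0/9.5 = 36.842 mL/cmH2O.
τ = R × C = 6.894 × 0.03684 L/cmH2O = 0.254 s.
Fraction remaining at end-expiration = e^(−Te/τ) = e^(−0.39/0.254) = 0.2154 → 21.54%.

21.5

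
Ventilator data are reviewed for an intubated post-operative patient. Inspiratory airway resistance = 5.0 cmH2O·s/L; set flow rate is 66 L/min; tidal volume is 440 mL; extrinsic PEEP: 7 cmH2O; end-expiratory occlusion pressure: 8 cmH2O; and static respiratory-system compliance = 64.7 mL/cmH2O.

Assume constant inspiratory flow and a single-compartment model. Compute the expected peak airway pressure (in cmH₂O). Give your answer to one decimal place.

20.3

Flow: 66 L/min ÷ 60 = 1.1 L/s.
Total PEEP = 8 cmH2O (set 7 + intrinsic 1); this is the baseline alveolar pressure.
Equation of motion (constant flow): PIP = Vt/C + R·V̇ + PEEP.
PIP = 440/64.7 + 5.0×1.1 + 8 = 6.801 + 5.5 + 8 = 20.301 cmH2O.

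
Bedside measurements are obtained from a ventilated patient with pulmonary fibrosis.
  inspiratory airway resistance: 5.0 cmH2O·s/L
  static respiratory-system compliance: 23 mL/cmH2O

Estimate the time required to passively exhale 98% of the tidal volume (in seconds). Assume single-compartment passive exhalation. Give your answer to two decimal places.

τ = R × C = 5.0 × 23 mL/cmH2O = 5.0 × 0.023 L/cmH2O = 0.115 s.
Exhaled fraction f = 1 − e^(−t/τ) → t = −τ·ln(1 − f) = −0.115·ln(0.02) = 0.4499 s.

0.45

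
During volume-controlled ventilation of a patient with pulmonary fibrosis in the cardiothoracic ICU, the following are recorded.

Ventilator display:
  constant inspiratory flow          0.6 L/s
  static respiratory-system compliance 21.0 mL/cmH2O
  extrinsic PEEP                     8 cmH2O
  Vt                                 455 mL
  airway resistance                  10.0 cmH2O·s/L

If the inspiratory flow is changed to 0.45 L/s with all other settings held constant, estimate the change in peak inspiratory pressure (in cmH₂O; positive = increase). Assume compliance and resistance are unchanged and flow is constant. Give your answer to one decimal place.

-1.5

PIP = Vt/C + R·V̇ + PEEP (constant-flow equation of motion).
Only the resistive term changes: ΔPIP = R × ΔV̇ = 10.0 × (0.45 − 0.6) = 10.0 × -0.15 = -1.5 cmH2O.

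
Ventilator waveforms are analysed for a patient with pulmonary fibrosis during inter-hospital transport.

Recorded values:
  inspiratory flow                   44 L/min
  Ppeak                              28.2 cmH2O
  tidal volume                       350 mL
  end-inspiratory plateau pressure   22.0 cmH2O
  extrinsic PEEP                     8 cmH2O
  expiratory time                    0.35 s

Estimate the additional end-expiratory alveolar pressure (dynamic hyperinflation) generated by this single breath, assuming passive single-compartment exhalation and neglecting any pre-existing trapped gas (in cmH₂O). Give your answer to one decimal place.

2.7

Flow: 44 L/min ÷ 60 = 0.7333 L/s.
R = (PIP − Pplat)/V̇ = (28.2 − 22.0) / 0.7333 = 6.2/0.7333 = 8.455 cmH2O·s/L.
C = Vt/(Pplat − PEEP) = 350.0 / (22.0 − 8) = 350.0/14.0 = 25.0 mL/cmH2O.
τ = R × C = 8.455 × 0.025 L/cmH2O = 0.2114 s.
Fraction remaining = e^(−Te/τ) = e^(−0.35/0.2114) = 0.191; trapped volume = 350.0 × 0.191 = 66.85 mL.
Additional alveolar pressure from trapping ≈ V_trapped / C = 66.85 / 25.0 = 2.674 cmH2O.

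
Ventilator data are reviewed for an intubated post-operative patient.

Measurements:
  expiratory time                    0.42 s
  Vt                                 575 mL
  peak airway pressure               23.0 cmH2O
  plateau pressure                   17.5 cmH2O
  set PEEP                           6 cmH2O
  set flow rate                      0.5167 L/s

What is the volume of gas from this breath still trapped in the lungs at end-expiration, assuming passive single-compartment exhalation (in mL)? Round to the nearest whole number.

R = (PIP − Pplat)/V̇ = (23.0 − 17.5) / 0.5167 = 5.5/0.5167 = 10.644 cmH2O·s/L.
C = Vt/(Pplat − PEEP) = 575.0 / (17.5 − 6) = 575.0/11.5 = 50.0 mL/cmH2O.
τ = R × C = 10.644 × 0.05 L/cmH2O = 0.5322 s.
Fraction remaining = e^(−Te/τ) = e^(−0.42/0.5322) = 0.4542.
Trapped volume = 575.0 × 0.4542 = 261.17 mL.

261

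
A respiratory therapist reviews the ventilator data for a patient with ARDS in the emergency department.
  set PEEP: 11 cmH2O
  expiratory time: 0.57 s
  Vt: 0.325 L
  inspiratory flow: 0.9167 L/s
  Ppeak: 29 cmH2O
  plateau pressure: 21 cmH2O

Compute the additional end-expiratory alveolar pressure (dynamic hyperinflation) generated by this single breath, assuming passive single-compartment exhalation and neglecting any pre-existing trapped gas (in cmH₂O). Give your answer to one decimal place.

R = (PIP − Pplat)/V̇ = (29 − 21) / 0.9167 = 8.0/0.9167 = 8.727 cmH2O·s/L.
C = Vt/(Pplat − PEEP) = 325.0 / (21 − 11) = 325.0/10.0 = 32.5 mL/cmH2O.
τ = R × C = 8.727 × 0.0325 L/cmH2O = 0.2836 s.
Fraction remaining = e^(−Te/τ) = e^(−0.57/0.2836) = 0.134; trapped volume = 325.0 × 0.134 = 43.55 mL.
Additional alveolar pressure from trapping ≈ V_trapped / C = 43.55 / 32.5 = 1.34 cmH2O.

1.3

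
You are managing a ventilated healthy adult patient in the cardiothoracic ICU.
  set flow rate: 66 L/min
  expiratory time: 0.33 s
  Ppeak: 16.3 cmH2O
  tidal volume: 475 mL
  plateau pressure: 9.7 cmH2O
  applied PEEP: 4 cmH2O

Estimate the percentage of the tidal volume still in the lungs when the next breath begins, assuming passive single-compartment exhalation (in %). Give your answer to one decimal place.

51.7

Flow: 66 L/min ÷ 60 = 1.1 L/s.
R = (PIP − Pplat)/V̇ = (16.3 − 9.7) / 1.1 = 6.6/1.1 = 6.0 cmH2O·s/L.
C = Vt/(Pplat − PEEP) = 475.0 / (9.7 − 4) = 475.0/5.7 = 83.333 mL/cmH2O.
τ = R × C = 6.0 × 0.08333 L/cmH2O = 0.5 s.
Fraction remaining at end-expiration = e^(−Te/τ) = e^(−0.33/0.5) = 0.5169 → 51.69%.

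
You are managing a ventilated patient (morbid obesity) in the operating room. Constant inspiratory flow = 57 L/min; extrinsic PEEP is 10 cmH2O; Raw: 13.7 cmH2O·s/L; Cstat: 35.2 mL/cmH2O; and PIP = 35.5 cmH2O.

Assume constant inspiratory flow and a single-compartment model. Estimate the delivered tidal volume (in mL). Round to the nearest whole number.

Flow: 57 L/min ÷ 60 = 0.95 L/s.
Equation of motion (constant flow): PIP = Vt/C + R·V̇ + PEEP.
Vt/C = PIP − R·V̇ − PEEP = 35.5 − 13.015 − 10 = 12.485 cmH2O.
Vt = C × 12.485 = 35.2 × 12.485 = 439.47 mL.

439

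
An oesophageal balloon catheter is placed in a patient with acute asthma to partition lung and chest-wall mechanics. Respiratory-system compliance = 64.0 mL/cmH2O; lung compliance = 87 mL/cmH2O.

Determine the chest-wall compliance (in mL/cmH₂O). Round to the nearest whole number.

1/Ccw = 1/Crs − 1/CL.
1/Ccw = 1/64.0 − 1/87 = 0.004131.
Ccw = 242.07 mL/cmH2O.

242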